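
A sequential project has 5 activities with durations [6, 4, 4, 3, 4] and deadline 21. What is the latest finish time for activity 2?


LF(activity 2) = deadline - sum of successor durations
Successors: activities 3 through 5 with durations [4, 3, 4]
Sum of successor durations = 11
LF = 21 - 11 = 10

10


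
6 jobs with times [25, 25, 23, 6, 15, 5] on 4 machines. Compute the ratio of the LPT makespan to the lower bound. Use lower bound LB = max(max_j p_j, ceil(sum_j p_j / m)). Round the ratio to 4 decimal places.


LPT order: [25, 25, 23, 15, 6, 5]
Machine loads after assignment: [25, 25, 23, 26]
LPT makespan = 26
Lower bound = max(max_job, ceil(total/4)) = max(25, 25) = 25
Ratio = 26 / 25 = 1.04

1.04


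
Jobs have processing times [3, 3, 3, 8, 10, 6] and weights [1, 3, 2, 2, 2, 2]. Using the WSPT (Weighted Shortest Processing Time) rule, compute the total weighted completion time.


Compute p/w ratios and sort ascending (WSPT): [(3, 3), (3, 2), (3, 1), (6, 2), (8, 2), (10, 2)]
Compute weighted completion times:
  Job (p=3,w=3): C=3, w*C=3*3=9
  Job (p=3,w=2): C=6, w*C=2*6=12
  Job (p=3,w=1): C=9, w*C=1*9=9
  Job (p=6,w=2): C=15, w*C=2*15=30
  Job (p=8,w=2): C=23, w*C=2*23=46
  Job (p=10,w=2): C=33, w*C=2*33=66
Total weighted completion time = 172

172


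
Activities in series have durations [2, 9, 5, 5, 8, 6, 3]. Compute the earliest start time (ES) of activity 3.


Activity 3 starts after activities 1 through 2 complete.
Predecessor durations: [2, 9]
ES = 2 + 9 = 11

11


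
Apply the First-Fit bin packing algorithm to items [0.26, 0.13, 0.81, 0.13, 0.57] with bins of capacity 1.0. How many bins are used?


Place items sequentially using First-Fit:
  Item 0.26 -> new Bin 1
  Item 0.13 -> Bin 1 (now 0.39)
  Item 0.81 -> new Bin 2
  Item 0.13 -> Bin 1 (now 0.52)
  Item 0.57 -> new Bin 3
Total bins used = 3

3


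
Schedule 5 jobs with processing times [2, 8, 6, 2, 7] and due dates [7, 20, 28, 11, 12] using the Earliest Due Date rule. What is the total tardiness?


Sort by due date (EDD order): [(2, 7), (2, 11), (7, 12), (8, 20), (6, 28)]
Compute completion times and tardiness:
  Job 1: p=2, d=7, C=2, tardiness=max(0,2-7)=0
  Job 2: p=2, d=11, C=4, tardiness=max(0,4-11)=0
  Job 3: p=7, d=12, C=11, tardiness=max(0,11-12)=0
  Job 4: p=8, d=20, C=19, tardiness=max(0,19-20)=0
  Job 5: p=6, d=28, C=25, tardiness=max(0,25-28)=0
Total tardiness = 0

0


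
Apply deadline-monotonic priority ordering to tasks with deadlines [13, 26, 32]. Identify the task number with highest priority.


Sort tasks by relative deadline (ascending):
  Task 1: deadline = 13
  Task 2: deadline = 26
  Task 3: deadline = 32
Priority order (highest first): [1, 2, 3]
Highest priority task = 1

1


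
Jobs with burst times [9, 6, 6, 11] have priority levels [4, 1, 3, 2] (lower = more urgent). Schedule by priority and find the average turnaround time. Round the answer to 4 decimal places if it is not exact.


Sort by priority (ascending = highest first):
Order: [(1, 6), (2, 11), (3, 6), (4, 9)]
Completion times:
  Priority 1, burst=6, C=6
  Priority 2, burst=11, C=17
  Priority 3, burst=6, C=23
  Priority 4, burst=9, C=32
Average turnaround = 78/4 = 19.5

19.5


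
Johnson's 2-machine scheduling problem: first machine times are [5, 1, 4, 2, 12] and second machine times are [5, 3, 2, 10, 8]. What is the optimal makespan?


Apply Johnson's rule:
  Group 1 (a <= b): [(2, 1, 3), (4, 2, 10), (1, 5, 5)]
  Group 2 (a > b): [(5, 12, 8), (3, 4, 2)]
Optimal job order: [2, 4, 1, 5, 3]
Schedule:
  Job 2: M1 done at 1, M2 done at 4
  Job 4: M1 done at 3, M2 done at 14
  Job 1: M1 done at 8, M2 done at 19
  Job 5: M1 done at 20, M2 done at 28
  Job 3: M1 done at 24, M2 done at 30
Makespan = 30

30


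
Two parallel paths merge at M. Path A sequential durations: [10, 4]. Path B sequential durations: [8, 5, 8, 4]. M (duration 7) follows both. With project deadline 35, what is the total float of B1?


Forward pass: ES(B1) = sum of predecessors on chain B = 0
EF = ES + duration = 0 + 8 = 8
Backward pass: LF(M) = deadline = 35; LS(M) = 35 - 7 = 28
LF(B1) = LS(M) - sum(successors on chain B) = 28 - 17 = 11
LS = LF - duration = 11 - 8 = 3
Total float = LS - ES = 3 - 0 = 3

3


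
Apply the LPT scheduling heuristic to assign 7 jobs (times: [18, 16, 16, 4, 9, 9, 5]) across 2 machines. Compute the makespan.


Sort jobs in decreasing order (LPT): [18, 16, 16, 9, 9, 5, 4]
Assign each job to the least loaded machine:
  Machine 1: jobs [18, 9, 9, 4], load = 40
  Machine 2: jobs [16, 16, 5], load = 37
Makespan = max load = 40

40


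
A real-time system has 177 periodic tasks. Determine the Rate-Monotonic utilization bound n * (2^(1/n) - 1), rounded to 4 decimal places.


Compute 2^(1/177) = 1.0039237636
Subtract 1: 1.0039237636 - 1 = 0.0039237636
Multiply by n: 177 * 0.0039237636 = 0.6945061572
Round to 4 dp: 0.6945

0.6945


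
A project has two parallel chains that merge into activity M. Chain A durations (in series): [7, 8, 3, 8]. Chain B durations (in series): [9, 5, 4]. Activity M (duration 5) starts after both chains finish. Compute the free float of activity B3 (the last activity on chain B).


ES(B3) = sum of predecessors on chain B = 14
EF(B3) = ES + duration = 14 + 4 = 18
Successor of B3 is M. ES(M) = max(sum(A), sum(B)) = max(26, 18) = 26
Free float = ES(successor) - EF(current) = 26 - 18 = 8

8


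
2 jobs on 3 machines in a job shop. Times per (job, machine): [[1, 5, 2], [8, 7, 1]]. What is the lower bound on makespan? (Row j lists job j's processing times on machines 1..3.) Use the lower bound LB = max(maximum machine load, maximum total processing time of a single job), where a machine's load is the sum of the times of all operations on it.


Machine loads:
  Machine 1: 1 + 8 = 9
  Machine 2: 5 + 7 = 12
  Machine 3: 2 + 1 = 3
Max machine load = 12
Job totals:
  Job 1: 8
  Job 2: 16
Max job total = 16
Lower bound = max(12, 16) = 16

16


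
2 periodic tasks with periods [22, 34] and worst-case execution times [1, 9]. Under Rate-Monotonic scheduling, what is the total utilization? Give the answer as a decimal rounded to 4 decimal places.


Compute individual utilizations (exact fractions):
  Task 1: C/T = 1/22 (approx. 0.0455)
  Task 2: C/T = 9/34 (approx. 0.2647)
Total utilization U = 1/22 + 9/34 = 58/187
Rounded to 4 decimal places: U = 0.3102
RM (Liu & Layland) bound for 2 tasks = 0.828427; compare with U = 58/187 (approx. 0.310160)
U <= bound, so schedulable by RM sufficient condition.

0.3102


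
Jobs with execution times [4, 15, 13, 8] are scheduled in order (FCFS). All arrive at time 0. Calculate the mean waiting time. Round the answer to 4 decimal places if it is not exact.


FCFS order (as given): [4, 15, 13, 8]
Waiting times:
  Job 1: wait = 0
  Job 2: wait = 4
  Job 3: wait = 19
  Job 4: wait = 32
Sum of waiting times = 55
Average waiting time = 55/4 = 13.75

13.75


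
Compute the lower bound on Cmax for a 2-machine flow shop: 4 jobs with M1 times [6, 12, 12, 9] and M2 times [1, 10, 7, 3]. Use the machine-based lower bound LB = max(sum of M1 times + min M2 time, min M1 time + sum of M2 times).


LB1 = sum(M1 times) + min(M2 times) = 39 + 1 = 40
LB2 = min(M1 times) + sum(M2 times) = 6 + 21 = 27
Lower bound = max(LB1, LB2) = max(40, 27) = 40

40


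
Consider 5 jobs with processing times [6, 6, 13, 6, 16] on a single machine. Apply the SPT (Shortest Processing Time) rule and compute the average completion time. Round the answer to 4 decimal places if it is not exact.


Sort jobs by processing time (SPT order): [6, 6, 6, 13, 16]
Compute completion times sequentially:
  Job 1: processing = 6, completes at 6
  Job 2: processing = 6, completes at 12
  Job 3: processing = 6, completes at 18
  Job 4: processing = 13, completes at 31
  Job 5: processing = 16, completes at 47
Sum of completion times = 114
Average completion time = 114/5 = 22.8

22.8


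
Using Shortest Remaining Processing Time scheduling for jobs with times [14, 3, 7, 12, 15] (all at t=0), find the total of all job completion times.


Since all jobs arrive at t=0, SRPT equals SPT ordering.
SPT order: [3, 7, 12, 14, 15]
Completion times:
  Job 1: p=3, C=3
  Job 2: p=7, C=10
  Job 3: p=12, C=22
  Job 4: p=14, C=36
  Job 5: p=15, C=51
Total completion time = 3 + 10 + 22 + 36 + 51 = 122

122


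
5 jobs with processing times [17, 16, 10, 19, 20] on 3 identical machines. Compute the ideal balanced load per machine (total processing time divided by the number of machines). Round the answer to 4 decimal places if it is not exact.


Total processing time = 17 + 16 + 10 + 19 + 20 = 82
Number of machines = 3
Ideal balanced load = 82 / 3 = 27.3333

27.3333


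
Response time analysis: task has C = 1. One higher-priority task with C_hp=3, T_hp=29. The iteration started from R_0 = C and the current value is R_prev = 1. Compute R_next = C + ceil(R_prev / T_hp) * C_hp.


R_next = C + ceil(R_prev / T_hp) * C_hp
ceil(1 / 29) = ceil(0.0345) = 1
Interference = 1 * 3 = 3
R_next = 1 + 3 = 4

4


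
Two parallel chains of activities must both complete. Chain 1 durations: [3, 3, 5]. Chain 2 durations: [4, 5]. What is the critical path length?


Path A total = 3 + 3 + 5 = 11
Path B total = 4 + 5 = 9
Critical path = longest path = max(11, 9) = 11

11


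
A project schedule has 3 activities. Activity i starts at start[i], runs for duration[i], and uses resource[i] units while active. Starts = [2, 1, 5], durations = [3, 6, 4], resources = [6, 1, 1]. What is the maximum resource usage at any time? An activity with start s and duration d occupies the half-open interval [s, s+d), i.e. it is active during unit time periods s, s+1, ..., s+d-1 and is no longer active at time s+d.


Each activity i is active on [start_i, start_i + duration_i).
Compute total resource usage per time slot:
  t=0: active resources = [], total = 0
  t=1: active resources = [1], total = 1
  t=2: active resources = [6, 1], total = 7
  t=3: active resources = [6, 1], total = 7
  t=4: active resources = [6, 1], total = 7
  t=5: active resources = [1, 1], total = 2
  t=6: active resources = [1, 1], total = 2
  t=7: active resources = [1], total = 1
  t=8: active resources = [1], total = 1
Peak resource demand = 7

7


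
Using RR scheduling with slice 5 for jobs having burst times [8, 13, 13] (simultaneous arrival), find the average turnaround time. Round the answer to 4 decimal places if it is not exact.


Time quantum = 5
Execution trace:
  J1 runs 5 units, time = 5
  J2 runs 5 units, time = 10
  J3 runs 5 units, time = 15
  J1 runs 3 units, time = 18
  J2 runs 5 units, time = 23
  J3 runs 5 units, time = 28
  J2 runs 3 units, time = 31
  J3 runs 3 units, time = 34
Finish times: [18, 31, 34]
Average turnaround = 83/3 = 27.6667

27.6667


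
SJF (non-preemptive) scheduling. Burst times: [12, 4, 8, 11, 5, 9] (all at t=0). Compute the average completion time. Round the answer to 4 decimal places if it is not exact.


SJF order (ascending): [4, 5, 8, 9, 11, 12]
Completion times:
  Job 1: burst=4, C=4
  Job 2: burst=5, C=9
  Job 3: burst=8, C=17
  Job 4: burst=9, C=26
  Job 5: burst=11, C=37
  Job 6: burst=12, C=49
Average completion = 142/6 = 23.6667

23.6667


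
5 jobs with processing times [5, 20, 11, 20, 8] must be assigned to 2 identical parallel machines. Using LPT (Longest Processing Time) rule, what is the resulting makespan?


Sort jobs in decreasing order (LPT): [20, 20, 11, 8, 5]
Assign each job to the least loaded machine:
  Machine 1: jobs [20, 11], load = 31
  Machine 2: jobs [20, 8, 5], load = 33
Makespan = max load = 33

33


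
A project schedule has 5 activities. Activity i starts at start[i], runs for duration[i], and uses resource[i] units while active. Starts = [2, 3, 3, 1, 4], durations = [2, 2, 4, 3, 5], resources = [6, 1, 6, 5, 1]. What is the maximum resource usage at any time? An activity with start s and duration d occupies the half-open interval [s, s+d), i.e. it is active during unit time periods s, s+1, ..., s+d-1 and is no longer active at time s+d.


Each activity i is active on [start_i, start_i + duration_i).
Compute total resource usage per time slot:
  t=0: active resources = [], total = 0
  t=1: active resources = [5], total = 5
  t=2: active resources = [6, 5], total = 11
  t=3: active resources = [6, 1, 6, 5], total = 18
  t=4: active resources = [1, 6, 1], total = 8
  t=5: active resources = [6, 1], total = 7
  t=6: active resources = [6, 1], total = 7
  t=7: active resources = [1], total = 1
  t=8: active resources = [1], total = 1
Peak resource demand = 18

18


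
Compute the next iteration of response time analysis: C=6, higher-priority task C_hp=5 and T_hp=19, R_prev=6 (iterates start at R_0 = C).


R_next = C + ceil(R_prev / T_hp) * C_hp
ceil(6 / 19) = ceil(0.3158) = 1
Interference = 1 * 5 = 5
R_next = 6 + 5 = 11

11


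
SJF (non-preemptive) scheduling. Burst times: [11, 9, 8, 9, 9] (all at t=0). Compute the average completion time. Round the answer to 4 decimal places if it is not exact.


SJF order (ascending): [8, 9, 9, 9, 11]
Completion times:
  Job 1: burst=8, C=8
  Job 2: burst=9, C=17
  Job 3: burst=9, C=26
  Job 4: burst=9, C=35
  Job 5: burst=11, C=46
Average completion = 132/5 = 26.4

26.4


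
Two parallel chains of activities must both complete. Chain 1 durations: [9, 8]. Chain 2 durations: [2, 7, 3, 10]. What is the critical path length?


Path A total = 9 + 8 = 17
Path B total = 2 + 7 + 3 + 10 = 22
Critical path = longest path = max(17, 22) = 22

22


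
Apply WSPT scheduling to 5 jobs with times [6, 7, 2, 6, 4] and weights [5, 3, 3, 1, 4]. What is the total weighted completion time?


Compute p/w ratios and sort ascending (WSPT): [(2, 3), (4, 4), (6, 5), (7, 3), (6, 1)]
Compute weighted completion times:
  Job (p=2,w=3): C=2, w*C=3*2=6
  Job (p=4,w=4): C=6, w*C=4*6=24
  Job (p=6,w=5): C=12, w*C=5*12=60
  Job (p=7,w=3): C=19, w*C=3*19=57
  Job (p=6,w=1): C=25, w*C=1*25=25
Total weighted completion time = 172

172


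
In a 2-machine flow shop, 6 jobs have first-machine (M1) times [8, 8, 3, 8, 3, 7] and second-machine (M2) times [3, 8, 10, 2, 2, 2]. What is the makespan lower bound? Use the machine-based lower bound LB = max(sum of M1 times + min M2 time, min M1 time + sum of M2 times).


LB1 = sum(M1 times) + min(M2 times) = 37 + 2 = 39
LB2 = min(M1 times) + sum(M2 times) = 3 + 27 = 30
Lower bound = max(LB1, LB2) = max(39, 30) = 39

39


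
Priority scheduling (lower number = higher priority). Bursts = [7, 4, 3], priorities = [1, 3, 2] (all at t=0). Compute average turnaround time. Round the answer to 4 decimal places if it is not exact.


Sort by priority (ascending = highest first):
Order: [(1, 7), (2, 3), (3, 4)]
Completion times:
  Priority 1, burst=7, C=7
  Priority 2, burst=3, C=10
  Priority 3, burst=4, C=14
Average turnaround = 31/3 = 10.3333

10.3333


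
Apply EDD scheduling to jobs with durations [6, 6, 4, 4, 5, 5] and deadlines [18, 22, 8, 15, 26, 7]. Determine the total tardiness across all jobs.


Sort by due date (EDD order): [(5, 7), (4, 8), (4, 15), (6, 18), (6, 22), (5, 26)]
Compute completion times and tardiness:
  Job 1: p=5, d=7, C=5, tardiness=max(0,5-7)=0
  Job 2: p=4, d=8, C=9, tardiness=max(0,9-8)=1
  Job 3: p=4, d=15, C=13, tardiness=max(0,13-15)=0
  Job 4: p=6, d=18, C=19, tardiness=max(0,19-18)=1
  Job 5: p=6, d=22, C=25, tardiness=max(0,25-22)=3
  Job 6: p=5, d=26, C=30, tardiness=max(0,30-26)=4
Total tardiness = 9

9


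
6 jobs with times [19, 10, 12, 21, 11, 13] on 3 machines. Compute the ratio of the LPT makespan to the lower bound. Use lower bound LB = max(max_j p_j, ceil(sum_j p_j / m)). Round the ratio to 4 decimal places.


LPT order: [21, 19, 13, 12, 11, 10]
Machine loads after assignment: [31, 30, 25]
LPT makespan = 31
Lower bound = max(max_job, ceil(total/3)) = max(21, 29) = 29
Ratio = 31 / 29 = 1.069

1.069


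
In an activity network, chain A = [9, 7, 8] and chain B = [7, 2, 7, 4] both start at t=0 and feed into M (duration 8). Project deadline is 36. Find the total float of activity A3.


Forward pass: ES(A3) = sum of predecessors on chain A = 16
EF = ES + duration = 16 + 8 = 24
Backward pass: LF(M) = deadline = 36; LS(M) = 36 - 8 = 28
LF(A3) = LS(M) - sum(successors on chain A) = 28 - 0 = 28
LS = LF - duration = 28 - 8 = 20
Total float = LS - ES = 20 - 16 = 4

4


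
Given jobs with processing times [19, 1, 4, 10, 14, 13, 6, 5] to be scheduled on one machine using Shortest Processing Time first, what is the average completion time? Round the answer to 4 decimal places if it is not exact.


Sort jobs by processing time (SPT order): [1, 4, 5, 6, 10, 13, 14, 19]
Compute completion times sequentially:
  Job 1: processing = 1, completes at 1
  Job 2: processing = 4, completes at 5
  Job 3: processing = 5, completes at 10
  Job 4: processing = 6, completes at 16
  Job 5: processing = 10, completes at 26
  Job 6: processing = 13, completes at 39
  Job 7: processing = 14, completes at 53
  Job 8: processing = 19, completes at 72
Sum of completion times = 222
Average completion time = 222/8 = 27.75

27.75


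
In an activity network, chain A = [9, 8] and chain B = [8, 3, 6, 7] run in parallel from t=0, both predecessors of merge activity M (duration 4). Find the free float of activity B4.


ES(B4) = sum of predecessors on chain B = 17
EF(B4) = ES + duration = 17 + 7 = 24
Successor of B4 is M. ES(M) = max(sum(A), sum(B)) = max(17, 24) = 24
Free float = ES(successor) - EF(current) = 24 - 24 = 0

0


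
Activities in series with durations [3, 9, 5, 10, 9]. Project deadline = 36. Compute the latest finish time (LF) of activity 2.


LF(activity 2) = deadline - sum of successor durations
Successors: activities 3 through 5 with durations [5, 10, 9]
Sum of successor durations = 24
LF = 36 - 24 = 12

12


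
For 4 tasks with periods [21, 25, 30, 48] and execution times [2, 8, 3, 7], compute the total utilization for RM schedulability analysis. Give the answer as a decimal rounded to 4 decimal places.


Compute individual utilizations (exact fractions):
  Task 1: C/T = 2/21 (approx. 0.0952)
  Task 2: C/T = 8/25 (approx. 0.32)
  Task 3: C/T = 3/30 = 1/10 (approx. 0.1)
  Task 4: C/T = 7/48 (approx. 0.1458)
Total utilization U = 2/21 + 8/25 + 1/10 + 7/48 = 1851/2800
Rounded to 4 decimal places: U = 0.6611
RM (Liu & Layland) bound for 4 tasks = 0.756828; compare with U = 1851/2800 (approx. 0.661071)
U <= bound, so schedulable by RM sufficient condition.

0.6611


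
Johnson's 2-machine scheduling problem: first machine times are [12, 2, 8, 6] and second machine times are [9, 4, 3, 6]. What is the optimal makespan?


Apply Johnson's rule:
  Group 1 (a <= b): [(2, 2, 4), (4, 6, 6)]
  Group 2 (a > b): [(1, 12, 9), (3, 8, 3)]
Optimal job order: [2, 4, 1, 3]
Schedule:
  Job 2: M1 done at 2, M2 done at 6
  Job 4: M1 done at 8, M2 done at 14
  Job 1: M1 done at 20, M2 done at 29
  Job 3: M1 done at 28, M2 done at 32
Makespan = 32

32


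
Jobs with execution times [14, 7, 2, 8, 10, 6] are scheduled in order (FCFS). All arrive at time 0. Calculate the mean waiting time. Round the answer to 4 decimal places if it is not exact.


FCFS order (as given): [14, 7, 2, 8, 10, 6]
Waiting times:
  Job 1: wait = 0
  Job 2: wait = 14
  Job 3: wait = 21
  Job 4: wait = 23
  Job 5: wait = 31
  Job 6: wait = 41
Sum of waiting times = 130
Average waiting time = 130/6 = 21.6667

21.6667


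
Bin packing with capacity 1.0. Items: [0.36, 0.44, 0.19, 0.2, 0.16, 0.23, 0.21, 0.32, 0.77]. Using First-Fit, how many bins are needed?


Place items sequentially using First-Fit:
  Item 0.36 -> new Bin 1
  Item 0.44 -> Bin 1 (now 0.8)
  Item 0.19 -> Bin 1 (now 0.99)
  Item 0.2 -> new Bin 2
  Item 0.16 -> Bin 2 (now 0.36)
  Item 0.23 -> Bin 2 (now 0.59)
  Item 0.21 -> Bin 2 (now 0.8)
  Item 0.32 -> new Bin 3
  Item 0.77 -> new Bin 4
Total bins used = 4

4


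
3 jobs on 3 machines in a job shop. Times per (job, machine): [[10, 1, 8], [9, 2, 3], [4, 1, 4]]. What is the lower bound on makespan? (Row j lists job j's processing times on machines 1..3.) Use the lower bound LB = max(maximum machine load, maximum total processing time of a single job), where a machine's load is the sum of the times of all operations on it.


Machine loads:
  Machine 1: 10 + 9 + 4 = 23
  Machine 2: 1 + 2 + 1 = 4
  Machine 3: 8 + 3 + 4 = 15
Max machine load = 23
Job totals:
  Job 1: 19
  Job 2: 14
  Job 3: 9
Max job total = 19
Lower bound = max(23, 19) = 23

23


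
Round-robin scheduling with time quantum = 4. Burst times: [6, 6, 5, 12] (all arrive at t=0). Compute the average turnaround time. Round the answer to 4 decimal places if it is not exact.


Time quantum = 4
Execution trace:
  J1 runs 4 units, time = 4
  J2 runs 4 units, time = 8
  J3 runs 4 units, time = 12
  J4 runs 4 units, time = 16
  J1 runs 2 units, time = 18
  J2 runs 2 units, time = 20
  J3 runs 1 units, time = 21
  J4 runs 4 units, time = 25
  J4 runs 4 units, time = 29
Finish times: [18, 20, 21, 29]
Average turnaround = 88/4 = 22.0

22.0


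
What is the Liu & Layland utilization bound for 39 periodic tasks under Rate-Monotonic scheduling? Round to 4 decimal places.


Compute 2^(1/39) = 1.0179318843
Subtract 1: 1.0179318843 - 1 = 0.0179318843
Multiply by n: 39 * 0.0179318843 = 0.6993434877
Round to 4 dp: 0.6993

0.6993


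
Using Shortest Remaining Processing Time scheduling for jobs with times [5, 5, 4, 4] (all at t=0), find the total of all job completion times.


Since all jobs arrive at t=0, SRPT equals SPT ordering.
SPT order: [4, 4, 5, 5]
Completion times:
  Job 1: p=4, C=4
  Job 2: p=4, C=8
  Job 3: p=5, C=13
  Job 4: p=5, C=18
Total completion time = 4 + 8 + 13 + 18 = 43

43


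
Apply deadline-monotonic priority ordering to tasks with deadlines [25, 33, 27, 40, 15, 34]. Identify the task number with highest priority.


Sort tasks by relative deadline (ascending):
  Task 5: deadline = 15
  Task 1: deadline = 25
  Task 3: deadline = 27
  Task 2: deadline = 33
  Task 6: deadline = 34
  Task 4: deadline = 40
Priority order (highest first): [5, 1, 3, 2, 6, 4]
Highest priority task = 5

5


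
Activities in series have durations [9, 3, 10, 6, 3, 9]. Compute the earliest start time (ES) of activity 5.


Activity 5 starts after activities 1 through 4 complete.
Predecessor durations: [9, 3, 10, 6]
ES = 9 + 3 + 10 + 6 = 28

28


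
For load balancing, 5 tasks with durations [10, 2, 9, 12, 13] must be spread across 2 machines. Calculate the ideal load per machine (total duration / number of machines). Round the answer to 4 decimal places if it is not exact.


Total processing time = 10 + 2 + 9 + 12 + 13 = 46
Number of machines = 2
Ideal balanced load = 46 / 2 = 23.0

23.0


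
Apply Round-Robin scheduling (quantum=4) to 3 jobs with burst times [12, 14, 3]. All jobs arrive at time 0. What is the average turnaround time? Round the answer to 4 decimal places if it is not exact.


Time quantum = 4
Execution trace:
  J1 runs 4 units, time = 4
  J2 runs 4 units, time = 8
  J3 runs 3 units, time = 11
  J1 runs 4 units, time = 15
  J2 runs 4 units, time = 19
  J1 runs 4 units, time = 23
  J2 runs 4 units, time = 27
  J2 runs 2 units, time = 29
Finish times: [23, 29, 11]
Average turnaround = 63/3 = 21.0

21.0


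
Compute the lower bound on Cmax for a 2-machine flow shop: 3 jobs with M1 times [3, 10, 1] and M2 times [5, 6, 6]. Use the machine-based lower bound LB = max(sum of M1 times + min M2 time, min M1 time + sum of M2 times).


LB1 = sum(M1 times) + min(M2 times) = 14 + 5 = 19
LB2 = min(M1 times) + sum(M2 times) = 1 + 17 = 18
Lower bound = max(LB1, LB2) = max(19, 18) = 19

19


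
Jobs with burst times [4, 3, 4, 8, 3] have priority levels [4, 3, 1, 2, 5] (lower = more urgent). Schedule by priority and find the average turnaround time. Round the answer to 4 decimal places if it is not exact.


Sort by priority (ascending = highest first):
Order: [(1, 4), (2, 8), (3, 3), (4, 4), (5, 3)]
Completion times:
  Priority 1, burst=4, C=4
  Priority 2, burst=8, C=12
  Priority 3, burst=3, C=15
  Priority 4, burst=4, C=19
  Priority 5, burst=3, C=22
Average turnaround = 72/5 = 14.4

14.4


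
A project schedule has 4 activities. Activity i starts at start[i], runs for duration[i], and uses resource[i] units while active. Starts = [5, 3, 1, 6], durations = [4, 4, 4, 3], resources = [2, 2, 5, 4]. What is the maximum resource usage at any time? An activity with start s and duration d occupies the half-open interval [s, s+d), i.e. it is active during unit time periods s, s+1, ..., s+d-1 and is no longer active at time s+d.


Each activity i is active on [start_i, start_i + duration_i).
Compute total resource usage per time slot:
  t=0: active resources = [], total = 0
  t=1: active resources = [5], total = 5
  t=2: active resources = [5], total = 5
  t=3: active resources = [2, 5], total = 7
  t=4: active resources = [2, 5], total = 7
  t=5: active resources = [2, 2], total = 4
  t=6: active resources = [2, 2, 4], total = 8
  t=7: active resources = [2, 4], total = 6
  t=8: active resources = [2, 4], total = 6
Peak resource demand = 8

8


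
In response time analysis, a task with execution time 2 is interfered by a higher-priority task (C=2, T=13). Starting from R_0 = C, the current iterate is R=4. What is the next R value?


R_next = C + ceil(R_prev / T_hp) * C_hp
ceil(4 / 13) = ceil(0.3077) = 1
Interference = 1 * 2 = 2
R_next = 2 + 2 = 4
R_next = R_prev, so the iteration has converged (response time = 4).

4


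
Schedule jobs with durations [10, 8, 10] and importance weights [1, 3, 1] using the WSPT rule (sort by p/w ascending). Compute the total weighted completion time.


Compute p/w ratios and sort ascending (WSPT): [(8, 3), (10, 1), (10, 1)]
Compute weighted completion times:
  Job (p=8,w=3): C=8, w*C=3*8=24
  Job (p=10,w=1): C=18, w*C=1*18=18
  Job (p=10,w=1): C=28, w*C=1*28=28
Total weighted completion time = 70

70


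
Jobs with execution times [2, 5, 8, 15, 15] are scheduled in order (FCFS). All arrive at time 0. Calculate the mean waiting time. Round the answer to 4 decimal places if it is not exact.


FCFS order (as given): [2, 5, 8, 15, 15]
Waiting times:
  Job 1: wait = 0
  Job 2: wait = 2
  Job 3: wait = 7
  Job 4: wait = 15
  Job 5: wait = 30
Sum of waiting times = 54
Average waiting time = 54/5 = 10.8

10.8


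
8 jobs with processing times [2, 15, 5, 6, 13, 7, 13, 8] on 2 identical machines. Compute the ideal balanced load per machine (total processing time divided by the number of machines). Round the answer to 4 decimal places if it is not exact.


Total processing time = 2 + 15 + 5 + 6 + 13 + 7 + 13 + 8 = 69
Number of machines = 2
Ideal balanced load = 69 / 2 = 34.5

34.5


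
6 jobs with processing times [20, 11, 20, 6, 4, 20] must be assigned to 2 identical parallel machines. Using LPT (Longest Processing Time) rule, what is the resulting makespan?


Sort jobs in decreasing order (LPT): [20, 20, 20, 11, 6, 4]
Assign each job to the least loaded machine:
  Machine 1: jobs [20, 20], load = 40
  Machine 2: jobs [20, 11, 6, 4], load = 41
Makespan = max load = 41

41


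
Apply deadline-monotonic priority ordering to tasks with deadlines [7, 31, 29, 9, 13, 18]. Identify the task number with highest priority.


Sort tasks by relative deadline (ascending):
  Task 1: deadline = 7
  Task 4: deadline = 9
  Task 5: deadline = 13
  Task 6: deadline = 18
  Task 3: deadline = 29
  Task 2: deadline = 31
Priority order (highest first): [1, 4, 5, 6, 3, 2]
Highest priority task = 1

1


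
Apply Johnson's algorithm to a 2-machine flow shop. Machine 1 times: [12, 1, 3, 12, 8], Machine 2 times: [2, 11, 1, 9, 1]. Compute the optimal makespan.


Apply Johnson's rule:
  Group 1 (a <= b): [(2, 1, 11)]
  Group 2 (a > b): [(4, 12, 9), (1, 12, 2), (3, 3, 1), (5, 8, 1)]
Optimal job order: [2, 4, 1, 3, 5]
Schedule:
  Job 2: M1 done at 1, M2 done at 12
  Job 4: M1 done at 13, M2 done at 22
  Job 1: M1 done at 25, M2 done at 27
  Job 3: M1 done at 28, M2 done at 29
  Job 5: M1 done at 36, M2 done at 37
Makespan = 37

37


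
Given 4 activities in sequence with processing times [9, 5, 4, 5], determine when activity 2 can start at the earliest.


Activity 2 starts after activities 1 through 1 complete.
Predecessor durations: [9]
ES = 9 = 9

9


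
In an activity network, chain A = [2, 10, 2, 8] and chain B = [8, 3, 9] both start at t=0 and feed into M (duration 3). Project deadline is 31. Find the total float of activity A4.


Forward pass: ES(A4) = sum of predecessors on chain A = 14
EF = ES + duration = 14 + 8 = 22
Backward pass: LF(M) = deadline = 31; LS(M) = 31 - 3 = 28
LF(A4) = LS(M) - sum(successors on chain A) = 28 - 0 = 28
LS = LF - duration = 28 - 8 = 20
Total float = LS - ES = 20 - 14 = 6

6


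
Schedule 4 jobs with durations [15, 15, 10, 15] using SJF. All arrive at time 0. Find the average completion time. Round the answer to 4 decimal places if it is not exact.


SJF order (ascending): [10, 15, 15, 15]
Completion times:
  Job 1: burst=10, C=10
  Job 2: burst=15, C=25
  Job 3: burst=15, C=40
  Job 4: burst=15, C=55
Average completion = 130/4 = 32.5

32.5


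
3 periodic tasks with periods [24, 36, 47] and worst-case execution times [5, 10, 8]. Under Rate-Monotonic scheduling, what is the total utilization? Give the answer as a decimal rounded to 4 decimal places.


Compute individual utilizations (exact fractions):
  Task 1: C/T = 5/24 (approx. 0.2083)
  Task 2: C/T = 10/36 = 5/18 (approx. 0.2778)
  Task 3: C/T = 8/47 (approx. 0.1702)
Total utilization U = 5/24 + 5/18 + 8/47 = 2221/3384
Rounded to 4 decimal places: U = 0.6563
RM (Liu & Layland) bound for 3 tasks = 0.779763; compare with U = 2221/3384 (approx. 0.656324)
U <= bound, so schedulable by RM sufficient condition.

0.6563


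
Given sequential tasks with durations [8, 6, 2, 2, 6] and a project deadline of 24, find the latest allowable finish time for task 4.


LF(activity 4) = deadline - sum of successor durations
Successors: activities 5 through 5 with durations [6]
Sum of successor durations = 6
LF = 24 - 6 = 18

18


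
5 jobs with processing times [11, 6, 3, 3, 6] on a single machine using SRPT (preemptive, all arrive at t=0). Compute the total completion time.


Since all jobs arrive at t=0, SRPT equals SPT ordering.
SPT order: [3, 3, 6, 6, 11]
Completion times:
  Job 1: p=3, C=3
  Job 2: p=3, C=6
  Job 3: p=6, C=12
  Job 4: p=6, C=18
  Job 5: p=11, C=29
Total completion time = 3 + 6 + 12 + 18 + 29 = 68

68


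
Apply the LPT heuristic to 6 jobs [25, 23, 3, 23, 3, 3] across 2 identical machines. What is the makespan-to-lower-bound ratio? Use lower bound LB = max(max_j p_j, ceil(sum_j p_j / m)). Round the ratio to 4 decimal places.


LPT order: [25, 23, 23, 3, 3, 3]
Machine loads after assignment: [34, 46]
LPT makespan = 46
Lower bound = max(max_job, ceil(total/2)) = max(25, 40) = 40
Ratio = 46 / 40 = 1.15

1.15


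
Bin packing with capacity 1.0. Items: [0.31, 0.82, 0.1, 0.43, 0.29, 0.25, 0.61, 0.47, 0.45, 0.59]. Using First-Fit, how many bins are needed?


Place items sequentially using First-Fit:
  Item 0.31 -> new Bin 1
  Item 0.82 -> new Bin 2
  Item 0.1 -> Bin 1 (now 0.41)
  Item 0.43 -> Bin 1 (now 0.84)
  Item 0.29 -> new Bin 3
  Item 0.25 -> Bin 3 (now 0.54)
  Item 0.61 -> new Bin 4
  Item 0.47 -> new Bin 5
  Item 0.45 -> Bin 3 (now 0.99)
  Item 0.59 -> new Bin 6
Total bins used = 6

6


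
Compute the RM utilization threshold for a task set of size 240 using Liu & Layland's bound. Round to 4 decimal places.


Compute 2^(1/240) = 1.0028922879
Subtract 1: 1.0028922879 - 1 = 0.0028922879
Multiply by n: 240 * 0.0028922879 = 0.6941490960
Round to 4 dp: 0.6941

0.6941


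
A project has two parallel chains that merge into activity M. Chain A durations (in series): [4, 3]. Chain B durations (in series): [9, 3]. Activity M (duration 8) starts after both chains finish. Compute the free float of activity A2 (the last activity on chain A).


ES(A2) = sum of predecessors on chain A = 4
EF(A2) = ES + duration = 4 + 3 = 7
Successor of A2 is M. ES(M) = max(sum(A), sum(B)) = max(7, 12) = 12
Free float = ES(successor) - EF(current) = 12 - 7 = 5

5


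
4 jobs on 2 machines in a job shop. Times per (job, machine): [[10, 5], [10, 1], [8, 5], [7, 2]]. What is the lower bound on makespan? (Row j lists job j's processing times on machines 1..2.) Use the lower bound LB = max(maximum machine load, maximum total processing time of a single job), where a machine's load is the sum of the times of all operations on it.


Machine loads:
  Machine 1: 10 + 10 + 8 + 7 = 35
  Machine 2: 5 + 1 + 5 + 2 = 13
Max machine load = 35
Job totals:
  Job 1: 15
  Job 2: 11
  Job 3: 13
  Job 4: 9
Max job total = 15
Lower bound = max(35, 15) = 35

35


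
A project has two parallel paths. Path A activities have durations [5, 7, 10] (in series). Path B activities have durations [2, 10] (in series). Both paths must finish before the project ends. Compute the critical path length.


Path A total = 5 + 7 + 10 = 22
Path B total = 2 + 10 = 12
Critical path = longest path = max(22, 12) = 22

22


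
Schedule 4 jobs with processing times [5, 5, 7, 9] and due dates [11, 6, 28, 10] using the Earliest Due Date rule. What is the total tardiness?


Sort by due date (EDD order): [(5, 6), (9, 10), (5, 11), (7, 28)]
Compute completion times and tardiness:
  Job 1: p=5, d=6, C=5, tardiness=max(0,5-6)=0
  Job 2: p=9, d=10, C=14, tardiness=max(0,14-10)=4
  Job 3: p=5, d=11, C=19, tardiness=max(0,19-11)=8
  Job 4: p=7, d=28, C=26, tardiness=max(0,26-28)=0
Total tardiness = 12

12


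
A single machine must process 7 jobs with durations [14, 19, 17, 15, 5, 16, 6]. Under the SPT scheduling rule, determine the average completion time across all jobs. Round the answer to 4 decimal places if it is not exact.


Sort jobs by processing time (SPT order): [5, 6, 14, 15, 16, 17, 19]
Compute completion times sequentially:
  Job 1: processing = 5, completes at 5
  Job 2: processing = 6, completes at 11
  Job 3: processing = 14, completes at 25
  Job 4: processing = 15, completes at 40
  Job 5: processing = 16, completes at 56
  Job 6: processing = 17, completes at 73
  Job 7: processing = 19, completes at 92
Sum of completion times = 302
Average completion time = 302/7 = 43.1429

43.1429


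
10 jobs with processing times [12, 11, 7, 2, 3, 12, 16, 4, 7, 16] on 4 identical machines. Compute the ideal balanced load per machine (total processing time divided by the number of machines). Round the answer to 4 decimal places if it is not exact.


Total processing time = 12 + 11 + 7 + 2 + 3 + 12 + 16 + 4 + 7 + 16 = 90
Number of machines = 4
Ideal balanced load = 90 / 4 = 22.5

22.5


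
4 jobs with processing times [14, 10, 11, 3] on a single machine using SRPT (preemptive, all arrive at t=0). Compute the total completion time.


Since all jobs arrive at t=0, SRPT equals SPT ordering.
SPT order: [3, 10, 11, 14]
Completion times:
  Job 1: p=3, C=3
  Job 2: p=10, C=13
  Job 3: p=11, C=24
  Job 4: p=14, C=38
Total completion time = 3 + 13 + 24 + 38 = 78

78


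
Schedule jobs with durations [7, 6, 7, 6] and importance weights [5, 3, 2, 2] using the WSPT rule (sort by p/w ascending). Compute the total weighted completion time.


Compute p/w ratios and sort ascending (WSPT): [(7, 5), (6, 3), (6, 2), (7, 2)]
Compute weighted completion times:
  Job (p=7,w=5): C=7, w*C=5*7=35
  Job (p=6,w=3): C=13, w*C=3*13=39
  Job (p=6,w=2): C=19, w*C=2*19=38
  Job (p=7,w=2): C=26, w*C=2*26=52
Total weighted completion time = 164

164


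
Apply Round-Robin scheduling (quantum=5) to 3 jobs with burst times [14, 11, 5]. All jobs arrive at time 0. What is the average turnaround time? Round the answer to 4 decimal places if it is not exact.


Time quantum = 5
Execution trace:
  J1 runs 5 units, time = 5
  J2 runs 5 units, time = 10
  J3 runs 5 units, time = 15
  J1 runs 5 units, time = 20
  J2 runs 5 units, time = 25
  J1 runs 4 units, time = 29
  J2 runs 1 units, time = 30
Finish times: [29, 30, 15]
Average turnaround = 74/3 = 24.6667

24.6667


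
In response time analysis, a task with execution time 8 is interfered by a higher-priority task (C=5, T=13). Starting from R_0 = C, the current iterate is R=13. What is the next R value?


R_next = C + ceil(R_prev / T_hp) * C_hp
ceil(13 / 13) = ceil(1.0) = 1
Interference = 1 * 5 = 5
R_next = 8 + 5 = 13
R_next = R_prev, so the iteration has converged (response time = 13).

13


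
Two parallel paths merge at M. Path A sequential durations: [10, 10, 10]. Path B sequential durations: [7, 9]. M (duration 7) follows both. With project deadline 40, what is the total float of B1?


Forward pass: ES(B1) = sum of predecessors on chain B = 0
EF = ES + duration = 0 + 7 = 7
Backward pass: LF(M) = deadline = 40; LS(M) = 40 - 7 = 33
LF(B1) = LS(M) - sum(successors on chain B) = 33 - 9 = 24
LS = LF - duration = 24 - 7 = 17
Total float = LS - ES = 17 - 0 = 17

17


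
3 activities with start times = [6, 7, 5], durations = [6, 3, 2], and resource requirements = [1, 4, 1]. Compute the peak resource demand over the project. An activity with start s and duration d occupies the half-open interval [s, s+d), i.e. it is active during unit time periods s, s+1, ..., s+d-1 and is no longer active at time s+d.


Each activity i is active on [start_i, start_i + duration_i).
Compute total resource usage per time slot:
  t=0: active resources = [], total = 0
  t=1: active resources = [], total = 0
  t=2: active resources = [], total = 0
  t=3: active resources = [], total = 0
  t=4: active resources = [], total = 0
  t=5: active resources = [1], total = 1
  t=6: active resources = [1, 1], total = 2
  t=7: active resources = [1, 4], total = 5
  t=8: active resources = [1, 4], total = 5
  t=9: active resources = [1, 4], total = 5
  t=10: active resources = [1], total = 1
  t=11: active resources = [1], total = 1
Peak resource demand = 5

5


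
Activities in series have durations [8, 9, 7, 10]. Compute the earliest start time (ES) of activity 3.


Activity 3 starts after activities 1 through 2 complete.
Predecessor durations: [8, 9]
ES = 8 + 9 = 17

17


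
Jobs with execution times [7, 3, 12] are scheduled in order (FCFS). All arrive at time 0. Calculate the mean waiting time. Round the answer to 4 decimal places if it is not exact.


FCFS order (as given): [7, 3, 12]
Waiting times:
  Job 1: wait = 0
  Job 2: wait = 7
  Job 3: wait = 10
Sum of waiting times = 17
Average waiting time = 17/3 = 5.6667

5.6667


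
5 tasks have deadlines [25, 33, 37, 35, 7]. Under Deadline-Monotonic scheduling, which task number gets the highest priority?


Sort tasks by relative deadline (ascending):
  Task 5: deadline = 7
  Task 1: deadline = 25
  Task 2: deadline = 33
  Task 4: deadline = 35
  Task 3: deadline = 37
Priority order (highest first): [5, 1, 2, 4, 3]
Highest priority task = 5

5


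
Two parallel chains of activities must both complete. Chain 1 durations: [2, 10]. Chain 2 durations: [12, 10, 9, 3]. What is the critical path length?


Path A total = 2 + 10 = 12
Path B total = 12 + 10 + 9 + 3 = 34
Critical path = longest path = max(12, 34) = 34

34


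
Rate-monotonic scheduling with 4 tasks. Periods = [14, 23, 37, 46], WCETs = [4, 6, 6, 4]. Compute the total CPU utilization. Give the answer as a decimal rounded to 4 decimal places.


Compute individual utilizations (exact fractions):
  Task 1: C/T = 4/14 = 2/7 (approx. 0.2857)
  Task 2: C/T = 6/23 (approx. 0.2609)
  Task 3: C/T = 6/37 (approx. 0.1622)
  Task 4: C/T = 4/46 = 2/23 (approx. 0.087)
Total utilization U = 2/7 + 6/23 + 6/37 + 2/23 = 4740/5957
Rounded to 4 decimal places: U = 0.7957
RM (Liu & Layland) bound for 4 tasks = 0.756828; compare with U = 4740/5957 (approx. 0.795703)
bound < U <= 1, so the RM sufficient condition is not met (inconclusive; an exact test such as response-time analysis is needed).

0.7957


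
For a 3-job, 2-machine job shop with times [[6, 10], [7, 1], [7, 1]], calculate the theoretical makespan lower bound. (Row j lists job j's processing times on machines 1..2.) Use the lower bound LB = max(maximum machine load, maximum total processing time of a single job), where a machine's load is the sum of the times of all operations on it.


Machine loads:
  Machine 1: 6 + 7 + 7 = 20
  Machine 2: 10 + 1 + 1 = 12
Max machine load = 20
Job totals:
  Job 1: 16
  Job 2: 8
  Job 3: 8
Max job total = 16
Lower bound = max(20, 16) = 20

20
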